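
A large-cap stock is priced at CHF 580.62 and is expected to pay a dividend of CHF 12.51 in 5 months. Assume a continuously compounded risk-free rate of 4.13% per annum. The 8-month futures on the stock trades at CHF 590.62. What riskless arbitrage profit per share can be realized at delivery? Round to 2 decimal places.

PV(dividends) I = 12.51·e^(−0.0413·5/12) = 12.2966
Fair futures F* = (S − I)·e^(rT) = (580.62 − 12.2966)·e^0.027533 = 568.3234 × 1.027916 = 584.1887
Market CHF 590.62 > fair 584.1887: forward overpriced → cash-and-carry (borrow at r, buy the stock and collect the dividends, short the forward).
Profit at T = |F_mkt − F*| = |590.62 − 584.1887| = CHF 6.43 per share

CHF 6.43 per share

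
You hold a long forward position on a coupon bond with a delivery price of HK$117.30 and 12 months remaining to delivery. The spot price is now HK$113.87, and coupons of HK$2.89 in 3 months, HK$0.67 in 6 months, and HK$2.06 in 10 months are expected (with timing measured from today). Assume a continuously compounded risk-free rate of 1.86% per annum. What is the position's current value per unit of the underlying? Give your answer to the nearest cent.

-HK$6.84

PV(remaining coupons) I = 2.89·e^(−0.0186·3/12) + 0.67·e^(−0.0186·6/12) + 2.06·e^(−0.0186·10/12) = 5.5687
Current forward F = (S − I)·e^(rT) = (113.87 − 5.5687)·e^(0.0186·12/12) = 108.3013 × 1.018774 = 110.3345
Value (long) = (F − K)·e^(−rT) = (110.3345 − 117.30) × 0.981572 = -6.8371
Value = -HK$6.84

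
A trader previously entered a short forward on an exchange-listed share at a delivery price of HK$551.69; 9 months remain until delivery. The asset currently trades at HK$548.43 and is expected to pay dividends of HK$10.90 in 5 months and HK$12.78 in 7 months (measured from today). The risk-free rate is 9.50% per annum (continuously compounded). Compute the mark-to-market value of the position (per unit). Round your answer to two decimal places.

-HK$12.11

PV(remaining dividends) I = 10.90·e^(−0.0950·5/12) + 12.78·e^(−0.0950·7/12) = 22.5680
Current forward F = (S − I)·e^(rT) = (548.43 − 22.5680)·e^(0.0950·9/12) = 525.8620 × 1.073850 = 564.6969
Value (long) = (F − K)·e^(−rT) = (564.6969 − 551.69) × 0.931229 = 12.1124
Short position value = −(long value) = -HK$12.11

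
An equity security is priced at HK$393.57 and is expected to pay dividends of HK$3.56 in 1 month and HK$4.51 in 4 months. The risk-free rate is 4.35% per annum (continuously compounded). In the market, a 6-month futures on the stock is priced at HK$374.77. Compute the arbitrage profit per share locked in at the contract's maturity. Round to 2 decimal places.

PV(dividends) I = 3.56·e^(−0.0435·1/12) + 4.51·e^(−0.0435·4/12) = 7.9922
Fair futures F* = (S − I)·e^(rT) = (393.57 − 7.9922)·e^0.021750 = 385.5778 × 1.021988 = 394.0559
Market HK$374.77 < fair 394.0559: forward underpriced → reverse cash-and-carry (short the stock, invest proceeds at r, pay the dividends, go long the forward).
Profit at T = |F_mkt − F*| = |374.77 − 394.0559| = HK$19.29 per share

HK$19.29 per share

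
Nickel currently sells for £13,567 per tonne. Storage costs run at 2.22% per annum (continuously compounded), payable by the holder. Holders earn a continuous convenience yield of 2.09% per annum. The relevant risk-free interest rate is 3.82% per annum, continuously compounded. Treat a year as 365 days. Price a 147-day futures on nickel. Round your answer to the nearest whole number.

Net carry = r + u − y = 0.0382 + 0.0222 − 0.0209 = 0.0395
F = S·e^((r+u−y)T) = 13567 · e^(0.0395 × 147/365) = 13567 · e^0.015908
= 13567 × 1.016035 = £13,785 per tonne

£13,785 per tonne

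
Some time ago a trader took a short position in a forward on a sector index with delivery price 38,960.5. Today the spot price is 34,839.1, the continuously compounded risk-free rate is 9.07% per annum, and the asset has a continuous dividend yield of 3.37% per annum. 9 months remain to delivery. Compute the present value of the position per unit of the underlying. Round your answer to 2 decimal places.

2428.77

Current fair forward for the remaining 9 months: F = S·e^((r − q)·T), (r − q) = 0.0907 − 0.0337 = 0.0570
F = 34839.1 · e^(0.0570 × 9/12) = 34839.1 × 1.04367694 = 36360.7653
Value of long forward = (F − K)·e^(−rT) = (36360.7653 − 38960.5) · e^(−0.0907·9/12)
= -2599.7347 × 0.93423712 = -2428.77
Short position value = −(long value) = 2428.77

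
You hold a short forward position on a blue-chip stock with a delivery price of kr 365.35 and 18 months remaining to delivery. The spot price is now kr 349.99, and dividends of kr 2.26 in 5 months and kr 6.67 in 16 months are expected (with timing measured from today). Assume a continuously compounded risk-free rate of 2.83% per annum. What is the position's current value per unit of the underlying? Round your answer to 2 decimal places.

PV(remaining dividends) I = 2.26·e^(−0.0283·5/12) + 6.67·e^(−0.0283·16/12) = 8.6565
Current forward F = (S − I)·e^(rT) = (349.99 − 8.6565)·e^(0.0283·18/12) = 341.3335 × 1.043364 = 356.1351
Value (long) = (F − K)·e^(−rT) = (356.1351 − 365.35) × 0.958438 = -8.8319
Short position value = −(long value) = kr 8.83

kr 8.83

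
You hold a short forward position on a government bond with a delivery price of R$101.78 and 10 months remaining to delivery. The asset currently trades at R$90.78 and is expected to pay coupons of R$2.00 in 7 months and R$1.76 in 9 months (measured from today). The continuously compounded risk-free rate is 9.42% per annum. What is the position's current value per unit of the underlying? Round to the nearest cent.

R$6.85

PV(remaining coupons) I = 2.00·e^(−0.0942·7/12) + 1.76·e^(−0.0942·9/12) = 3.5330
Current forward F = (S − I)·e^(rT) = (90.78 − 3.5330)·e^(0.0942·10/12) = 87.2470 × 1.081663 = 94.3719
Value (long) = (F − K)·e^(−rT) = (94.3719 − 101.78) × 0.924502 = -6.8488
Short position value = −(long value) = R$6.85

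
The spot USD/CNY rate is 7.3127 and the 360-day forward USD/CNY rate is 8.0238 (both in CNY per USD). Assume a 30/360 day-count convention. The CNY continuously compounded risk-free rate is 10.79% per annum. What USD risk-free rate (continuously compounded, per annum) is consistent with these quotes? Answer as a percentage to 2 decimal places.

1.51%

F = S·e^((r_CNY − r_USD)T) ⇒ r_USD = r_CNY − ln(F/S)/T
ln(8.0238/7.3127) = 0.092800; /(360/360) = 0.092800
r_USD = 0.1079 − 0.092800 = 0.015100
r_USD = 1.51%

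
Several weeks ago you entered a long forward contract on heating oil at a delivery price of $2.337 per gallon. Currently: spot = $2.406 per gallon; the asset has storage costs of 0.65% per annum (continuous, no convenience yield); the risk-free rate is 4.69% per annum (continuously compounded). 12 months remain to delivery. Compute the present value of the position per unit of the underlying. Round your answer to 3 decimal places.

$0.192 per gallon

Current fair forward for the remaining 12 months: F = S·e^((r + u)·T), (r + u) = 0.0469 + 0.0065 = 0.0534
F = 2.406 · e^(0.0534 × 12/12) = 2.406 × 1.054852 = 2.5380
Value of long forward = (F − K)·e^(−rT) = (2.5380 − 2.337) · e^(−0.0469·12/12)
= 0.2010 × 0.954183 = 0.192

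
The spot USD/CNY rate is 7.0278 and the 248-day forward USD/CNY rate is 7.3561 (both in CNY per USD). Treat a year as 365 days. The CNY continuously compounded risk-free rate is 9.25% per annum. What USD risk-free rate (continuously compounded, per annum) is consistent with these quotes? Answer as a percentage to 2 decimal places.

2.53%

F = S·e^((r_CNY − r_USD)T) ⇒ r_USD = r_CNY − ln(F/S)/T
ln(7.3561/7.0278) = 0.045656; /(248/365) = 0.067195
r_USD = 0.0925 − 0.067195 = 0.025305
r_USD = 2.53%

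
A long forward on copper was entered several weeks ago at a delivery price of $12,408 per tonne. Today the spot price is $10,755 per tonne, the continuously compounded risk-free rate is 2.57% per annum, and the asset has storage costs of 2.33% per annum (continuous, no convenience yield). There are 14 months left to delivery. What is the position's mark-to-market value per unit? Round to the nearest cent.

-$990.12 per tonne

Current fair forward for the remaining 14 months: F = S·e^((r + u)·T), (r + u) = 0.0257 + 0.0233 = 0.0490
F = 10755 · e^(0.0490 × 14/12) = 10755 × 1.05883227 = 11387.7411
Value of long forward = (F − K)·e^(−rT) = (11387.7411 − 12408) · e^(−0.0257·14/12)
= -1020.2589 × 0.97046171 = -990.12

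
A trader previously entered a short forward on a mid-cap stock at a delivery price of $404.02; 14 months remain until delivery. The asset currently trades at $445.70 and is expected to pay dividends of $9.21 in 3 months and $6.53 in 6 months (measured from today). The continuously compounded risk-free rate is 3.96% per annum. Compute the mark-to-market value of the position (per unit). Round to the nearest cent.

-$44.40

PV(remaining dividends) I = 9.21·e^(−0.0396·3/12) + 6.53·e^(−0.0396·6/12) = 15.5212
Current forward F = (S − I)·e^(rT) = (445.70 − 15.5212)·e^(0.0396·14/12) = 430.1788 × 1.047284 = 450.5194
Value (long) = (F − K)·e^(−rT) = (450.5194 − 404.02) × 0.954851 = 44.4000
Short position value = −(long value) = -$44.40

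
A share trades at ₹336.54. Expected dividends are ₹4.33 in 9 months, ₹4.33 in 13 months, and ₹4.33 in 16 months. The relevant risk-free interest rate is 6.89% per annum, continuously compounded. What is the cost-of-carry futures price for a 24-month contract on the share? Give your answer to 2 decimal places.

₹372.40

PV(dividends) I = 4.33·e^(−0.0689·9/12) + 4.33·e^(−0.0689·13/12) + 4.33·e^(−0.0689·16/12)
I = 4.1119 + 4.0186 + 3.9499 = 12.0804
F = (S − I)·e^(rT) = (336.54 − 12.0804) · e^(0.0689·24/12)
= 324.4596 · e^0.137800 = 324.4596 × 1.147746 = ₹372.40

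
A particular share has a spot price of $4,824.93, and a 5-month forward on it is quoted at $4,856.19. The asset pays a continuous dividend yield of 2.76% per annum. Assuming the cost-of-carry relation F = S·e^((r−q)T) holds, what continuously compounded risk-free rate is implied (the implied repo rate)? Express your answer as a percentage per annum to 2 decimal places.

4.31%

From F = S·e^((r−q)T): (r − q) = ln(F/S)/T
ln(4856.19/4824.93) = ln(1.006479) = 0.006458
(r − q) = 0.006458 / (5/12) = 0.015499
r = ln(F/S)/T + q = 0.015499 + 0.0276 = 0.043099
r = 4.31%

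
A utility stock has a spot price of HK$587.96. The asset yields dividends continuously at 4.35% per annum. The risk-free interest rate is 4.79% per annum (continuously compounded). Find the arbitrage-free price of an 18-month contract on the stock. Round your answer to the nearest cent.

HK$591.85

F = S·e^((r − q)T) = 587.96 · e^((0.0479 − 0.0435) × 18/12)
= 587.96 · e^0.006600 = 587.96 × 1.006622
F = HK$591.85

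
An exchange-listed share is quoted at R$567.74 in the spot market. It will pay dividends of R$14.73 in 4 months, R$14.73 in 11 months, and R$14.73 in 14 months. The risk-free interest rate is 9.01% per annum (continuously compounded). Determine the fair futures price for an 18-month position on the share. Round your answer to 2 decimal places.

PV(dividends) I = 14.73·e^(−0.0901·4/12) + 14.73·e^(−0.0901·11/12) + 14.73·e^(−0.0901·14/12)
I = 14.2942 + 13.5623 + 13.2602 = 41.1167
F = (S − I)·e^(rT) = (567.74 − 41.1167) · e^(0.0901·18/12)
= 526.6233 · e^0.135150 = 526.6233 × 1.144708 = R$602.83

R$602.83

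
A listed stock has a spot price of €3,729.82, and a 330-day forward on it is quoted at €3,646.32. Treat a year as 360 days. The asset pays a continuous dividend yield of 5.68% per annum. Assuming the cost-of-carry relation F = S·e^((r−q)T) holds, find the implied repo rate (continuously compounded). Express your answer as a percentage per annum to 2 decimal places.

3.21%

From F = S·e^((r−q)T): (r − q) = ln(F/S)/T
ln(3646.32/3729.82) = ln(0.977613) = -0.022641
(r − q) = -0.022641 / (330/360) = -0.024699
r = ln(F/S)/T + q = -0.024699 + 0.0568 = 0.032101
r = 3.21%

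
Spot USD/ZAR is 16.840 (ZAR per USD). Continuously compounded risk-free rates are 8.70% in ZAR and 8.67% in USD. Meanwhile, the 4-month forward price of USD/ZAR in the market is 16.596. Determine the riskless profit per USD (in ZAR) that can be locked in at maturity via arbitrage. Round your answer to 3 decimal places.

Fair forward: F* = S·e^(carry·T), with carry = (r_ZAR − r_USD) = 0.0870 − 0.0867 = 0.0003
F* = 16.840 · e^(0.0003 × 4/12) = 16.840 · e^0.000100 = 16.840 × 1.000100 = 16.8417
Market 16.596 < fair 16.8417: forward underpriced → reverse cash-and-carry (short spot, go long the forward).
At maturity, profit = |F_mkt − F*| = |16.596 − 16.8417| = 0.246 per USD (in ZAR)

0.246 per USD (in ZAR)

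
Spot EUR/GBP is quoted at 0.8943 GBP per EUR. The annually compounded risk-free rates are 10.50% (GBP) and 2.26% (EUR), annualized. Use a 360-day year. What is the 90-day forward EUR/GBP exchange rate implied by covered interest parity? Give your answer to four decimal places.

0.9118

By covered interest parity, F = S · (1+r_GBP)^T / (1+r_EUR)^T
= 0.8943 × 1.025275 / 1.005603 = 0.8943 × 1.019562
F = 0.9118 GBP per EUR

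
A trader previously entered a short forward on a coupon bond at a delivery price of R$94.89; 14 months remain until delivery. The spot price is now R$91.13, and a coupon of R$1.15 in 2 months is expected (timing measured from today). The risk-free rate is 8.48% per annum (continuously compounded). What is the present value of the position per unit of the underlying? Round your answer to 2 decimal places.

PV(remaining coupons) I = 1.15·e^(−0.0848·2/12) = 1.1339
Current forward F = (S − I)·e^(rT) = (91.13 − 1.1339)·e^(0.0848·14/12) = 89.9961 × 1.103993 = 99.3551
Value (long) = (F − K)·e^(−rT) = (99.3551 − 94.89) × 0.905803 = 4.0445
Short position value = −(long value) = -R$4.04

-R$4.04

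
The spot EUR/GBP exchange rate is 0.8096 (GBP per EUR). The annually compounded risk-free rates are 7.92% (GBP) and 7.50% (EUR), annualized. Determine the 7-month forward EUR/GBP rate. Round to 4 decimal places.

By covered interest parity, F = S · (1+r_GBP)^T / (1+r_EUR)^T
= 0.8096 × 1.045465 / 1.043090 = 0.8096 × 1.002277
F = 0.8114 GBP per EUR

0.8114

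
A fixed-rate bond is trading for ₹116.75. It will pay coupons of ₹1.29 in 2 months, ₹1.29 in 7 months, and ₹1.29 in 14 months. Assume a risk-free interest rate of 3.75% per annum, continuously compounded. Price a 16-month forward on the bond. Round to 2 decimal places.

₹118.76

PV(coupons) I = 1.29·e^(−0.0375·2/12) + 1.29·e^(−0.0375·7/12) + 1.29·e^(−0.0375·14/12)
I = 1.2820 + 1.2621 + 1.2348 = 3.7789
F = (S − I)·e^(rT) = (116.75 − 3.7789) · e^(0.0375·16/12)
= 112.9711 · e^0.050000 = 112.9711 × 1.051271 = ₹118.76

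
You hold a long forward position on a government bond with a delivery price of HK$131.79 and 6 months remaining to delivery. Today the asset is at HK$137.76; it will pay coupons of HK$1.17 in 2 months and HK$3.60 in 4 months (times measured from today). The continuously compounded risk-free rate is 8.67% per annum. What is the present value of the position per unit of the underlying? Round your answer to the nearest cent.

PV(remaining coupons) I = 1.17·e^(−0.0867·2/12) + 3.60·e^(−0.0867·4/12) = 4.6507
Current forward F = (S − I)·e^(rT) = (137.76 − 4.6507)·e^(0.0867·6/12) = 133.1093 × 1.044303 = 139.0064
Value (long) = (F − K)·e^(−rT) = (139.0064 − 131.79) × 0.957576 = 6.9103
Value = HK$6.91

HK$6.91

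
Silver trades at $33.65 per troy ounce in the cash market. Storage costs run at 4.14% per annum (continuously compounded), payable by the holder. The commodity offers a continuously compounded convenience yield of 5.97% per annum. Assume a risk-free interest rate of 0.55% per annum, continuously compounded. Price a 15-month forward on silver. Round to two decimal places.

Net carry = r + u − y = 0.0055 + 0.0414 − 0.0597 = -0.0128
F = S·e^((r+u−y)T) = 33.65 · e^(-0.0128 × 15/12) = 33.65 · e^-0.016000
= 33.65 × 0.984127 = $33.12 per troy ounce

$33.12 per troy ounce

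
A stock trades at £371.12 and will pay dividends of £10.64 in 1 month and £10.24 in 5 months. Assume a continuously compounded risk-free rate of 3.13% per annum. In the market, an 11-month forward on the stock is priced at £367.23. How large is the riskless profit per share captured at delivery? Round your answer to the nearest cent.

PV(dividends) I = 10.64·e^(−0.0313·1/12) + 10.24·e^(−0.0313·5/12) = 20.7196
Fair forward F* = (S − I)·e^(rT) = (371.12 − 20.7196)·e^0.028692 = 350.4004 × 1.029108 = 360.5999
Market £367.23 > fair 360.5999: forward overpriced → cash-and-carry (borrow at r, buy the stock and collect the dividends, short the forward).
Profit at T = |F_mkt − F*| = |367.23 − 360.5999| = £6.63 per share

£6.63 per share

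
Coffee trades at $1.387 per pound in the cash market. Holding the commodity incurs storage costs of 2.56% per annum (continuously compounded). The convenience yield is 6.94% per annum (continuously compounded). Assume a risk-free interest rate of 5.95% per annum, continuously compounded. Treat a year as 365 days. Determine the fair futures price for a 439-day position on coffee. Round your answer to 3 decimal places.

Net carry = r + u − y = 0.0595 + 0.0256 − 0.0694 = 0.0157
F = S·e^((r+u−y)T) = 1.387 · e^(0.0157 × 439/365) = 1.387 · e^0.018883
= 1.387 × 1.019062 = $1.413 per pound

$1.413 per pound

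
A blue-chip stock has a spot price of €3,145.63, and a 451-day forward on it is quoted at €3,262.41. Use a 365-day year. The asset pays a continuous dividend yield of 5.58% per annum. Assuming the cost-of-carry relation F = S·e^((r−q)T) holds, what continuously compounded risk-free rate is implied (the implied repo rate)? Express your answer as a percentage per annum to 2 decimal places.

From F = S·e^((r−q)T): (r − q) = ln(F/S)/T
ln(3262.41/3145.63) = ln(1.037125) = 0.036452
(r − q) = 0.036452 / (451/365) = 0.029501
r = ln(F/S)/T + q = 0.029501 + 0.0558 = 0.085301
r = 8.53%

8.53%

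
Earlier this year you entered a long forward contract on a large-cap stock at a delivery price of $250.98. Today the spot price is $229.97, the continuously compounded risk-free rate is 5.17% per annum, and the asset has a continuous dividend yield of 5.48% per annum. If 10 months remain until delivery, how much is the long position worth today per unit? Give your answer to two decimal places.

-$20.69

Current fair forward for the remaining 10 months: F = S·e^((r − q)·T), (r − q) = 0.0517 − 0.0548 = -0.0031
F = 229.97 · e^(-0.0031 × 10/12) = 229.97 × 0.997420 = 229.3767
Value of long forward = (F − K)·e^(−rT) = (229.3767 − 250.98) · e^(−0.0517·10/12)
= -21.6033 × 0.957832 = -20.69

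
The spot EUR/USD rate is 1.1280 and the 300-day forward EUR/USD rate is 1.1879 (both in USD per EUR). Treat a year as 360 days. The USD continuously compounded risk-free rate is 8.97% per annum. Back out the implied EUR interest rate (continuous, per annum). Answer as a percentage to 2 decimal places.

2.76%

F = S·e^((r_USD − r_EUR)T) ⇒ r_EUR = r_USD − ln(F/S)/T
ln(1.1879/1.1280) = 0.051741; /(300/360) = 0.062089
r_EUR = 0.0897 − 0.062089 = 0.027611
r_EUR = 2.76%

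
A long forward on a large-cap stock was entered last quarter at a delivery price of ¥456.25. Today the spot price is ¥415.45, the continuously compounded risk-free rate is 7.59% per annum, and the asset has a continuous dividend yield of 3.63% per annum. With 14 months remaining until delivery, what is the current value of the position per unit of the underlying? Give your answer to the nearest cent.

Current fair forward for the remaining 14 months: F = S·e^((r − q)·T), (r − q) = 0.0759 − 0.0363 = 0.0396
F = 415.45 · e^(0.0396 × 14/12) = 415.45 × 1.047284 = 435.0941
Value of long forward = (F − K)·e^(−rT) = (435.0941 − 456.25) · e^(−0.0759·14/12)
= -21.1559 × 0.915257 = -19.36

-¥19.36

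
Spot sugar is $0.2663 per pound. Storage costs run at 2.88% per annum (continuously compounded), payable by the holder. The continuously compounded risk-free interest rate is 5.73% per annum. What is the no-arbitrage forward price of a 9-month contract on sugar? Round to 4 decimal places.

$0.2841 per pound

Net carry = r + u − y = 0.0573 + 0.0288 − 0.0000 = 0.0861
F = S·e^((r+u−y)T) = 0.2663 · e^(0.0861 × 9/12) = 0.2663 · e^0.064575
= 0.2663 × 1.066706 = $0.2841 per pound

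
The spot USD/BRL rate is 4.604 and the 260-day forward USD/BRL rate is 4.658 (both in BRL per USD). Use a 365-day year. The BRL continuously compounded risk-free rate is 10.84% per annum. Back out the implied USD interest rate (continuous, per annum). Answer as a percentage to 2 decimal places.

9.20%

F = S·e^((r_BRL − r_USD)T) ⇒ r_USD = r_BRL − ln(F/S)/T
ln(4.658/4.604) = 0.011661; /(260/365) = 0.016370
r_USD = 0.1084 − 0.016370 = 0.092030
r_USD = 9.20%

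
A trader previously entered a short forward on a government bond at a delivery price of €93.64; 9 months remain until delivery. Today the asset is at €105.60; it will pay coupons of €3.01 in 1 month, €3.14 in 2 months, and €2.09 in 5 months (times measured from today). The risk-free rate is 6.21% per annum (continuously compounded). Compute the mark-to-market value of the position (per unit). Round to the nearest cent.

-€8.08

PV(remaining coupons) I = 3.01·e^(−0.0621·1/12) + 3.14·e^(−0.0621·2/12) + 2.09·e^(−0.0621·5/12) = 8.1387
Current forward F = (S − I)·e^(rT) = (105.60 − 8.1387)·e^(0.0621·9/12) = 97.4613 × 1.047677 = 102.1080
Value (long) = (F − K)·e^(−rT) = (102.1080 − 93.64) × 0.954493 = 8.0826
Short position value = −(long value) = -€8.08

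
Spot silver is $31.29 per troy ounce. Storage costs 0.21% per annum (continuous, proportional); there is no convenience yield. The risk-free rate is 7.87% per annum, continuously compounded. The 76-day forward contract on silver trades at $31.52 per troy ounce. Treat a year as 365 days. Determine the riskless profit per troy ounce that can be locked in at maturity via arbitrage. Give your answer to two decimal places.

$0.30 per troy ounce

Fair forward: F* = S·e^(carry·T), with carry = (r + u) = 0.0787 + 0.0021 = 0.0808
F* = 31.29 · e^(0.0808 × 76/365) = 31.29 · e^0.016824 = 31.29 × 1.016966 = $31.8209
Market $31.52 < fair $31.8209: forward underpriced → reverse cash-and-carry (short spot, go long the forward).
At maturity, profit = |F_mkt − F*| = |31.52 − 31.8209| = $0.30 per troy ounce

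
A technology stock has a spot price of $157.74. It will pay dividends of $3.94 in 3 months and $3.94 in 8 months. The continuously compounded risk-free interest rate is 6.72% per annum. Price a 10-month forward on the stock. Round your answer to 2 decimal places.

PV(dividends) I = 3.94·e^(−0.0672·3/12) + 3.94·e^(−0.0672·8/12)
I = 3.8744 + 3.7674 = 7.6418
F = (S − I)·e^(rT) = (157.74 − 7.6418) · e^(0.0672·10/12)
= 150.0982 · e^0.056000 = 150.0982 × 1.057598 = $158.74

$158.74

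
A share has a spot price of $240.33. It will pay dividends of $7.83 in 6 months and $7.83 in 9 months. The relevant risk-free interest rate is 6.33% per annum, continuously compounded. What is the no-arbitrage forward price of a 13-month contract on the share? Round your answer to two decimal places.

$241.27

PV(dividends) I = 7.83·e^(−0.0633·6/12) + 7.83·e^(−0.0633·9/12)
I = 7.5861 + 7.4670 = 15.0531
F = (S − I)·e^(rT) = (240.33 − 15.0531) · e^(0.0633·13/12)
= 225.2769 · e^0.068575 = 225.2769 × 1.070981 = $241.27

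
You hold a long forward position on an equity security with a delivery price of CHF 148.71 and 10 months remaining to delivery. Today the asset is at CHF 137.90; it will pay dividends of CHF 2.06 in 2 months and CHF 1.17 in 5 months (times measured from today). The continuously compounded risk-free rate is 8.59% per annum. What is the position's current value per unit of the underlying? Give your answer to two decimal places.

PV(remaining dividends) I = 2.06·e^(−0.0859·2/12) + 1.17·e^(−0.0859·5/12) = 3.1596
Current forward F = (S − I)·e^(rT) = (137.90 − 3.1596)·e^(0.0859·10/12) = 134.7404 × 1.074208 = 144.7392
Value (long) = (F − K)·e^(−rT) = (144.7392 − 148.71) × 0.930919 = -3.6965
Value = -CHF 3.70

-CHF 3.70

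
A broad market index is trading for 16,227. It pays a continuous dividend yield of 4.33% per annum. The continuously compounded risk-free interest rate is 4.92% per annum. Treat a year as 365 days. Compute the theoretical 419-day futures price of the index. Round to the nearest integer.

16,337

F = S·e^((r − q)T) = 16227 · e^((0.0492 − 0.0433) × 419/365)
= 16227 · e^0.006773 = 16227 × 1.006796
F = 16,337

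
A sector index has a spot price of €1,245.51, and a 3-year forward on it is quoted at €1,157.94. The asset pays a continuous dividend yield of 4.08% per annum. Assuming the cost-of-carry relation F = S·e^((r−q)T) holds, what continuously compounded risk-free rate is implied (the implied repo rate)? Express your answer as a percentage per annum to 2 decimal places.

1.65%

From F = S·e^((r−q)T): (r − q) = ln(F/S)/T
ln(1157.94/1245.51) = ln(0.929691) = -0.072903
(r − q) = -0.072903 / (3) = -0.024301
r = ln(F/S)/T + q = -0.024301 + 0.0408 = 0.016499
r = 1.65%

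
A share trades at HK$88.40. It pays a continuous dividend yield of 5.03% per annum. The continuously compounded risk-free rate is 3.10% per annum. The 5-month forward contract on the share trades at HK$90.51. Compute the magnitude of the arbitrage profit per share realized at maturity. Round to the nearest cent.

HK$2.82 per share

Fair forward: F* = S·e^(carry·T), with carry = (r − q) = 0.0310 − 0.0503 = -0.0193
F* = 88.40 · e^(-0.0193 × 5/12) = 88.40 · e^-0.008042 = 88.40 × 0.991990 = HK$87.6919
Market HK$90.51 > fair HK$87.6919: forward overpriced → cash-and-carry (buy spot, short the forward).
At maturity, profit = |F_mkt − F*| = |90.51 − 87.6919| = HK$2.82 per share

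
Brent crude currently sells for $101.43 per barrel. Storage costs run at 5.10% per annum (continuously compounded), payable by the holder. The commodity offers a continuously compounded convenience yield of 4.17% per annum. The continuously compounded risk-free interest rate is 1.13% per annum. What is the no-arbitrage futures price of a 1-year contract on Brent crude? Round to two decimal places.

Net carry = r + u − y = 0.0113 + 0.0510 − 0.0417 = 0.0206
F = S·e^((r+u−y)T) = 101.43 · e^(0.0206 × 1) = 101.43 · e^0.020600
= 101.43 × 1.020814 = $103.54 per barrel

$103.54 per barrel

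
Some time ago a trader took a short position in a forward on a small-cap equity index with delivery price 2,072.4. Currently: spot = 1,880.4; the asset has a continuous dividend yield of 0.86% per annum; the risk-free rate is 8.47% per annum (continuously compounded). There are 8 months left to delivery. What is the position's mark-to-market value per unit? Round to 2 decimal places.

88.97

Current fair forward for the remaining 8 months: F = S·e^((r − q)·T), (r − q) = 0.0847 − 0.0086 = 0.0761
F = 1880.4 · e^(0.0761 × 8/12) = 1880.4 × 1.05204231 = 1978.2604
Value of long forward = (F − K)·e^(−rT) = (1978.2604 − 2072.4) · e^(−0.0847·8/12)
= -94.1396 × 0.94509799 = -88.97
Short position value = −(long value) = 88.97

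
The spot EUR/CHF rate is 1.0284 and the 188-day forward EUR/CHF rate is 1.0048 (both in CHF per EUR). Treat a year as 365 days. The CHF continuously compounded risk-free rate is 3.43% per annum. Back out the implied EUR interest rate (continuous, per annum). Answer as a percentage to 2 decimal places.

F = S·e^((r_CHF − r_EUR)T) ⇒ r_EUR = r_CHF − ln(F/S)/T
ln(1.0048/1.0284) = -0.023216; /(188/365) = -0.045074
r_EUR = 0.0343 + 0.045074 = 0.079374
r_EUR = 7.94%

7.94%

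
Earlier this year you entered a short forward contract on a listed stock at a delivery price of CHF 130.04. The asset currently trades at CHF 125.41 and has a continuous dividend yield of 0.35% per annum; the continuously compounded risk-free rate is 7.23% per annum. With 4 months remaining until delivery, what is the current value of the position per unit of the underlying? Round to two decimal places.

Current fair forward for the remaining 4 months: F = S·e^((r − q)·T), (r − q) = 0.0723 − 0.0035 = 0.0688
F = 125.41 · e^(0.0688 × 4/12) = 125.41 × 1.023198 = 128.3193
Value of long forward = (F − K)·e^(−rT) = (128.3193 − 130.04) · e^(−0.0723·4/12)
= -1.7207 × 0.976188 = -1.68
Short position value = −(long value) = CHF 1.68

CHF 1.68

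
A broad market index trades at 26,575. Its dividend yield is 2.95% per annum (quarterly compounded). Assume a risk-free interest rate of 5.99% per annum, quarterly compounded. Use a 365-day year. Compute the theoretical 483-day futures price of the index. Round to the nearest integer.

F = S · (1+r/4)^(4T) / (1+q/4)^(4T)
= 26575 × 1.081855 / 1.039660 = 26575 × 1.040585
F = 27,654

27,654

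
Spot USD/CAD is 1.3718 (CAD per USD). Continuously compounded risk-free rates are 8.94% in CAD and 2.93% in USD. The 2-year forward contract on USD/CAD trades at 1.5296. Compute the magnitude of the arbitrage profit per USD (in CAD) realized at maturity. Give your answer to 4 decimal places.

Fair forward: F* = S·e^(carry·T), with carry = (r_CAD − r_USD) = 0.0894 − 0.0293 = 0.0601
F* = 1.3718 · e^(0.0601 × 2) = 1.3718 · e^0.120200 = 1.3718 × 1.127722 = 1.5470
Market 1.5296 < fair 1.5470: forward underpriced → reverse cash-and-carry (short spot, go long the forward).
At maturity, profit = |F_mkt − F*| = |1.5296 − 1.5470| = 0.0174 per USD (in CAD)

0.0174 per USD (in CAD)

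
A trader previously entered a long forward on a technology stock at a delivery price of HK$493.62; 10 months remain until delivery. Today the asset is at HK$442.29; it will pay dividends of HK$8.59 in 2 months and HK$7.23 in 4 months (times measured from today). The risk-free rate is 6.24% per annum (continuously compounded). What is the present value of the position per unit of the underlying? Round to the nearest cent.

PV(remaining dividends) I = 8.59·e^(−0.0624·2/12) + 7.23·e^(−0.0624·4/12) = 15.5823
Current forward F = (S − I)·e^(rT) = (442.29 − 15.5823)·e^(0.0624·10/12) = 426.7077 × 1.053376 = 449.4837
Value (long) = (F − K)·e^(−rT) = (449.4837 − 493.62) × 0.949329 = -41.8999
Value = -HK$41.90

-HK$41.90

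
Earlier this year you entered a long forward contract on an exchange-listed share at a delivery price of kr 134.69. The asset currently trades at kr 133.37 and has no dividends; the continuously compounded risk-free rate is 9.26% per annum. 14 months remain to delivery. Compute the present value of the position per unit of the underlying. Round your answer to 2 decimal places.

kr 12.47

Current fair forward for the remaining 14 months: F = S·e^(r·T), r = 0.0926
F = 133.37 · e^(0.0926 × 14/12) = 133.37 × 1.114085 = 148.5855
Value of long forward = (F − K)·e^(−rT) = (148.5855 − 134.69) · e^(−0.0926·14/12)
= 13.8955 × 0.897598 = 12.47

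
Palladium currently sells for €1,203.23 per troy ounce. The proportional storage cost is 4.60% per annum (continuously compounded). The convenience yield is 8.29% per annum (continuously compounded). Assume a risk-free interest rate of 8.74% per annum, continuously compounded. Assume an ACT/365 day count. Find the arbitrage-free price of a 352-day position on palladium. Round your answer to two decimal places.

€1,263.28 per troy ounce

Net carry = r + u − y = 0.0874 + 0.0460 − 0.0829 = 0.0505
F = S·e^((r+u−y)T) = 1203.23 · e^(0.0505 × 352/365) = 1203.23 · e^0.04870137
= 1203.23 × 1.04990677 = €1,263.28 per troy ounce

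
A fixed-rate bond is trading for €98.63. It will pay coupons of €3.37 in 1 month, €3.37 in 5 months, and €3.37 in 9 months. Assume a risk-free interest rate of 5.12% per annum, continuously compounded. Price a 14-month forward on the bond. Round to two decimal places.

PV(coupons) I = 3.37·e^(−0.0512·1/12) + 3.37·e^(−0.0512·5/12) + 3.37·e^(−0.0512·9/12)
I = 3.3557 + 3.2989 + 3.2430 = 9.8976
F = (S − I)·e^(rT) = (98.63 − 9.8976) · e^(0.0512·14/12)
= 88.7324 · e^0.059733 = 88.7324 × 1.061553 = €94.19

€94.19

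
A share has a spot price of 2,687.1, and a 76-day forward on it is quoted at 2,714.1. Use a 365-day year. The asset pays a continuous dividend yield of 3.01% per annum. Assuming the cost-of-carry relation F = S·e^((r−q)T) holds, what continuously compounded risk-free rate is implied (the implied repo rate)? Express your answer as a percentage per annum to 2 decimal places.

7.81%

From F = S·e^((r−q)T): (r − q) = ln(F/S)/T
ln(2714.1/2687.1) = ln(1.010048) = 0.009998
(r − q) = 0.009998 / (76/365) = 0.048017
r = ln(F/S)/T + q = 0.048017 + 0.0301 = 0.078117
r = 7.81%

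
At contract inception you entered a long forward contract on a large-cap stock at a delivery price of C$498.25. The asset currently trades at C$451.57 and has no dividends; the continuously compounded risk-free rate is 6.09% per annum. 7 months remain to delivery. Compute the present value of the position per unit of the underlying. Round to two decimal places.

-C$29.29

Current fair forward for the remaining 7 months: F = S·e^(r·T), r = 0.0609
F = 451.57 · e^(0.0609 × 7/12) = 451.57 × 1.036164 = 467.9006
Value of long forward = (F − K)·e^(−rT) = (467.9006 − 498.25) · e^(−0.0609·7/12)
= -30.3494 × 0.965099 = -29.29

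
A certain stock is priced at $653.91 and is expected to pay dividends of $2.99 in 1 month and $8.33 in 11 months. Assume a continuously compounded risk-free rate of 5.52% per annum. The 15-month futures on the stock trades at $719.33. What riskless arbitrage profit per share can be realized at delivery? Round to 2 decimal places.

PV(dividends) I = 2.99·e^(−0.0552·1/12) + 8.33·e^(−0.0552·11/12) = 10.8953
Fair futures F* = (S − I)·e^(rT) = (653.91 − 10.8953)·e^0.069000 = 643.0147 × 1.071436 = 688.9491
Market $719.33 > fair 688.9491: forward overpriced → cash-and-carry (borrow at r, buy the stock and collect the dividends, short the forward).
Profit at T = |F_mkt − F*| = |719.33 − 688.9491| = $30.38 per share

$30.38 per share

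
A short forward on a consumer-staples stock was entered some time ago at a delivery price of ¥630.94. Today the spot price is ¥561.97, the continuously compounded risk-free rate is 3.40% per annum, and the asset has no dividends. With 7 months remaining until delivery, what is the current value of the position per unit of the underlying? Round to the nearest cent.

¥56.58

Current fair forward for the remaining 7 months: F = S·e^(r·T), r = 0.0340
F = 561.97 · e^(0.0340 × 7/12) = 561.97 × 1.020031 = 573.2268
Value of long forward = (F − K)·e^(−rT) = (573.2268 − 630.94) · e^(−0.0340·7/12)
= -57.7132 × 0.980362 = -56.58
Short position value = −(long value) = ¥56.58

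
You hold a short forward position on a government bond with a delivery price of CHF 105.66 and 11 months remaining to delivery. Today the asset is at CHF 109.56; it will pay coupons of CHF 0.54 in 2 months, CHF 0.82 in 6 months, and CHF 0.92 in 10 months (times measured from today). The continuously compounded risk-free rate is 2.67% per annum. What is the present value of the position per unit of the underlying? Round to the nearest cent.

PV(remaining coupons) I = 0.54·e^(−0.0267·2/12) + 0.82·e^(−0.0267·6/12) + 0.92·e^(−0.0267·10/12) = 2.2465
Current forward F = (S − I)·e^(rT) = (109.56 − 2.2465)·e^(0.0267·11/12) = 107.3135 × 1.024777 = 109.9724
Value (long) = (F − K)·e^(−rT) = (109.9724 − 105.66) × 0.975822 = 4.2081
Short position value = −(long value) = -CHF 4.21

-CHF 4.21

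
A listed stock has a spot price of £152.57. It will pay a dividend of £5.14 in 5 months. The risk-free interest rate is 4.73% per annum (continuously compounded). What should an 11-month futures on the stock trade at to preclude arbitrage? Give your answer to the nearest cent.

PV(dividends) I = 5.14·e^(−0.0473·5/12)
I = 5.0397
F = (S − I)·e^(rT) = (152.57 − 5.0397) · e^(0.0473·11/12)
= 147.5303 · e^0.043358 = 147.5303 × 1.044312 = £154.07

£154.07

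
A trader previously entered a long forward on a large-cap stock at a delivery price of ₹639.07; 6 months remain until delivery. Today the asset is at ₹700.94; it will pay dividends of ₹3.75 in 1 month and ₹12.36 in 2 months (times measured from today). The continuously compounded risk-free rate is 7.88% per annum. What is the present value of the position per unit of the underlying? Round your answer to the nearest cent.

₹70.64

PV(remaining dividends) I = 3.75·e^(−0.0788·1/12) + 12.36·e^(−0.0788·2/12) = 15.9242
Current forward F = (S − I)·e^(rT) = (700.94 − 15.9242)·e^(0.0788·6/12) = 685.0158 × 1.040186 = 712.5438
Value (long) = (F − K)·e^(−rT) = (712.5438 − 639.07) × 0.961366 = 70.6352
Value = ₹70.64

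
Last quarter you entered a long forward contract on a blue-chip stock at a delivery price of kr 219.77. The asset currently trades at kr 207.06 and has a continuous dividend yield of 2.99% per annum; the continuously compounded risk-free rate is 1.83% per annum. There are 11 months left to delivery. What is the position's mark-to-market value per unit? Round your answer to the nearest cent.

Current fair forward for the remaining 11 months: F = S·e^((r − q)·T), (r − q) = 0.0183 − 0.0299 = -0.0116
F = 207.06 · e^(-0.0116 × 11/12) = 207.06 × 0.989423 = 204.8699
Value of long forward = (F − K)·e^(−rT) = (204.8699 − 219.77) · e^(−0.0183·11/12)
= -14.9001 × 0.983365 = -14.65

-kr 14.65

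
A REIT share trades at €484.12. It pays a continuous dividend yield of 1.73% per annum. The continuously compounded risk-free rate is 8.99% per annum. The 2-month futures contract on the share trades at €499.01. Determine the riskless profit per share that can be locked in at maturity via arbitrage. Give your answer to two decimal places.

€9.00 per share

Fair futures: F* = S·e^(carry·T), with carry = (r − q) = 0.0899 − 0.0173 = 0.0726
F* = 484.12 · e^(0.0726 × 2/12) = 484.12 · e^0.012100 = 484.12 × 1.012174 = €490.0137
Market €499.01 > fair €490.0137: forward overpriced → cash-and-carry (buy spot, short the forward).
At maturity, profit = |F_mkt − F*| = |499.01 − 490.0137| = €9.00 per share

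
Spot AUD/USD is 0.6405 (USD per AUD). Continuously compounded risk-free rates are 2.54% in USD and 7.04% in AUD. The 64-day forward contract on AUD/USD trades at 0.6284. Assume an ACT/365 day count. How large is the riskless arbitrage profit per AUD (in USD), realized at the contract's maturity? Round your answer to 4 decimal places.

Fair forward: F* = S·e^(carry·T), with carry = (r_USD − r_AUD) = 0.0254 − 0.0704 = -0.0450
F* = 0.6405 · e^(-0.0450 × 64/365) = 0.6405 · e^-0.007890 = 0.6405 × 0.992141 = 0.6355
Market 0.6284 < fair 0.6355: forward underpriced → reverse cash-and-carry (short spot, go long the forward).
At maturity, profit = |F_mkt − F*| = |0.6284 − 0.6355| = 0.0071 per AUD (in USD)

0.0071 per AUD (in USD)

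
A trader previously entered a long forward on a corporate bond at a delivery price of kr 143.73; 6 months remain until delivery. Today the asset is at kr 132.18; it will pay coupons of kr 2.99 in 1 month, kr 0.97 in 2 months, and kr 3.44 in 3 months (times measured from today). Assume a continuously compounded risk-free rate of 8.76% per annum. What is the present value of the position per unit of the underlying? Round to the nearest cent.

-kr 12.68

PV(remaining coupons) I = 2.99·e^(−0.0876·1/12) + 0.97·e^(−0.0876·2/12) + 3.44·e^(−0.0876·3/12) = 7.2897
Current forward F = (S − I)·e^(rT) = (132.18 − 7.2897)·e^(0.0876·6/12) = 124.8903 × 1.044773 = 130.4820
Value (long) = (F − K)·e^(−rT) = (130.4820 − 143.73) × 0.957145 = -12.6803
Value = -kr 12.68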